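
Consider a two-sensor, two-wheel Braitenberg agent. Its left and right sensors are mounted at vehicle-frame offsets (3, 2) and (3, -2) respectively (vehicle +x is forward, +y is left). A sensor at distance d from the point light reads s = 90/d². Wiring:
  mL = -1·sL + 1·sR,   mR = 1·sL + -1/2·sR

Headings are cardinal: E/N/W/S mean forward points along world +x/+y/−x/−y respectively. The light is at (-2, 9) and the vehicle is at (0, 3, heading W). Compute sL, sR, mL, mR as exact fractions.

18/13 90/17 864/221 -279/221

left sensor world pos  = (-3, 1); dL² = 65
right sensor world pos = (-3, 5); dR² = 17
sL = 90/65 = 18/13
sR = 90/17 = 90/17
mL = -1·sL + 1·sR = 864/221
mR = 1·sL + -1/2·sR = -279/221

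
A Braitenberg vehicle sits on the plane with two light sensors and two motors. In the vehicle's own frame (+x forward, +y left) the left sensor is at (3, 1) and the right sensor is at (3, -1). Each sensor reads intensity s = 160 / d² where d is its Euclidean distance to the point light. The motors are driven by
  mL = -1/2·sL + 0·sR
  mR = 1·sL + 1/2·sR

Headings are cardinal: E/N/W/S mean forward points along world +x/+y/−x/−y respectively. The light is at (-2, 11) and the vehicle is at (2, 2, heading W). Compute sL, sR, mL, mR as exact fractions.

left sensor world pos  = (-1, 1); dL² = 101
right sensor world pos = (-1, 3); dR² = 65
sL = 160/101 = 160/101
sR = 160/65 = 32/13
mL = -1/2·sL + 0·sR = -80/101
mR = 1·sL + 1/2·sR = 3696/1313

160/101 32/13 -80/101 3696/1313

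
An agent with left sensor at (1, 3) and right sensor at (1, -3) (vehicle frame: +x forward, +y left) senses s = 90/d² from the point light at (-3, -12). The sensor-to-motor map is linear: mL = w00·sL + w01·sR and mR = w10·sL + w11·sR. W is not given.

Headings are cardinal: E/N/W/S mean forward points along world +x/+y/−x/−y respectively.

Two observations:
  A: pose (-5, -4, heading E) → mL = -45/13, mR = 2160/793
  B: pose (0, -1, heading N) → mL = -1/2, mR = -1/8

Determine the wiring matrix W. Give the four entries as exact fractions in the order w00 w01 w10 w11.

obs A: pose=(-5,-4,E) → sL=45/61, sR=45/13, mL=-45/13, mR=2160/793
obs B: pose=(0,-1,N) → sL=5/8, sR=1/2, mL=-1/2, mR=-1/8
sensor matrix S = [[45/61, 45/13], [5/8, 1/2]]; det S = -11385/6344
solve [mL_A; mL_B] = S·[w00; w01] and [mR_A; mR_B] = S·[w10; w11]:
  w00 = 0, w01 = -1, w10 = -1, w11 = 1

0 -1 -1 1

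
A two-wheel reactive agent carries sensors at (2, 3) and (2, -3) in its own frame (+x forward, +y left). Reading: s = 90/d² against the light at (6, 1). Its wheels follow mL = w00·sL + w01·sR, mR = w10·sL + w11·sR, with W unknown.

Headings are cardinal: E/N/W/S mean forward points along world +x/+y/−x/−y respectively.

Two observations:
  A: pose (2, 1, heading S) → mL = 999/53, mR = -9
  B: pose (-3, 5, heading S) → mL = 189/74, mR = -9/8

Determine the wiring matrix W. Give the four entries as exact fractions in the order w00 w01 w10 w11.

obs A: pose=(2,1,S) → sL=18, sR=90/53, mL=999/53, mR=-9
obs B: pose=(-3,5,S) → sL=9/4, sR=45/74, mL=189/74, mR=-9/8
sensor matrix S = [[18, 90/53], [9/4, 45/74]]; det S = 27945/3922
solve [mL_A; mL_B] = S·[w00; w01] and [mR_A; mR_B] = S·[w10; w11]:
  w00 = 1, w01 = 1/2, w10 = -1/2, w11 = 0

1 1/2 -1/2 0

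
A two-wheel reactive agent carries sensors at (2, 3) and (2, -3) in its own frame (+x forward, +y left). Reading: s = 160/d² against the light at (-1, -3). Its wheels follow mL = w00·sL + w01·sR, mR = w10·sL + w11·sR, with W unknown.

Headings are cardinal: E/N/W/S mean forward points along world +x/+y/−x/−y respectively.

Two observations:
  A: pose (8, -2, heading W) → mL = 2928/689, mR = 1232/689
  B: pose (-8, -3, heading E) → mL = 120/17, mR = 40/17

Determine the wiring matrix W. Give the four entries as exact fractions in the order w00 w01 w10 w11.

obs A: pose=(8,-2,W) → sL=160/53, sR=32/13, mL=2928/689, mR=1232/689
obs B: pose=(-8,-3,E) → sL=80/17, sR=80/17, mL=120/17, mR=40/17
sensor matrix S = [[160/53, 32/13], [80/17, 80/17]]; det S = 30720/11713
solve [mL_A; mL_B] = S·[w00; w01] and [mR_A; mR_B] = S·[w10; w11]:
  w00 = 1, w01 = 1/2, w10 = 1, w11 = -1/2

1 1/2 1 -1/2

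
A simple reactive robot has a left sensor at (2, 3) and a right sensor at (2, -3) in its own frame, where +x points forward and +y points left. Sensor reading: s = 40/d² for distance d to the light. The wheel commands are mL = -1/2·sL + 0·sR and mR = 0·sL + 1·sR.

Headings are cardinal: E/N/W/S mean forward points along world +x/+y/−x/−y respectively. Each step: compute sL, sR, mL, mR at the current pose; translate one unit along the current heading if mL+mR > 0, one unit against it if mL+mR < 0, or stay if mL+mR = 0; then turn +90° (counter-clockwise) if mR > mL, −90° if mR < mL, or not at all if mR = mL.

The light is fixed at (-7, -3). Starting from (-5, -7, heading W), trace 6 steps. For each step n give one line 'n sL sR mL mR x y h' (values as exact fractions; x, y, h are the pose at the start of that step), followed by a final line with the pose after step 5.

0 40/49 40 -20/49 40 -5 -7 W
1 10/13 1 -5/13 1 -6 -7 S
2 40/13 40/73 -20/13 40/73 -6 -8 E
3 20/9 20/9 -10/9 20/9 -7 -8 N
4 40/53 8 -20/53 8 -7 -7 W
5 1 10/13 -1/2 10/13 -8 -7 S
final -8 -8 E

n=0: pose=(-5,-7,W); sL=40/49, sR=40; mL=-20/49, mR=40; mL+mR=1940/49 → advance +1; mR−mL=1980/49 → turn +1·90°
n=1: pose=(-6,-7,S); sL=10/13, sR=1; mL=-5/13, mR=1; mL+mR=8/13 → advance +1; mR−mL=18/13 → turn +1·90°
n=2: pose=(-6,-8,E); sL=40/13, sR=40/73; mL=-20/13, mR=40/73; mL+mR=-940/949 → advance -1; mR−mL=1980/949 → turn +1·90°
n=3: pose=(-7,-8,N); sL=20/9, sR=20/9; mL=-10/9, mR=20/9; mL+mR=10/9 → advance +1; mR−mL=10/3 → turn +1·90°
n=4: pose=(-7,-7,W); sL=40/53, sR=8; mL=-20/53, mR=8; mL+mR=404/53 → advance +1; mR−mL=444/53 → turn +1·90°
n=5: pose=(-8,-7,S); sL=1, sR=10/13; mL=-1/2, mR=10/13; mL+mR=7/26 → advance +1; mR−mL=33/26 → turn +1·90°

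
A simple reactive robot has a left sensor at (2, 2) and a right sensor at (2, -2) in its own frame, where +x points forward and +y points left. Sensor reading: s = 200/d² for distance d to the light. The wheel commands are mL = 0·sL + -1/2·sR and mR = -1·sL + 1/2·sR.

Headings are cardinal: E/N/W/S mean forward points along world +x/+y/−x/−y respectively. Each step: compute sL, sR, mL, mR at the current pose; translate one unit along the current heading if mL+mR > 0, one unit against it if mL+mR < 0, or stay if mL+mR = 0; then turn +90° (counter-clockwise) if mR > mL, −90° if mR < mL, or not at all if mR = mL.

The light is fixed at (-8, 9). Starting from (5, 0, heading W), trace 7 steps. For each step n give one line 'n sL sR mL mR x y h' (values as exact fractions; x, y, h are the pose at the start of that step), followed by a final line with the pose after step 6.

0 100/121 20/17 -10/17 -490/2057 5 0 W
1 200/377 40/53 -20/53 -3060/19981 6 0 S
2 50/73 50/89 -25/89 -2625/6497 6 1 E
3 8/13 200/221 -100/221 -36/221 5 1 S
4 4/5 100/153 -50/153 -362/765 5 2 E
5 200/277 200/181 -100/181 -8500/50137 4 2 S
6 50/53 10/13 -5/13 -385/689 4 3 E
final 3 3 S

n=0: pose=(5,0,W); sL=100/121, sR=20/17; mL=-10/17, mR=-490/2057; mL+mR=-100/121 → advance -1; mR−mL=720/2057 → turn +1·90°
n=1: pose=(6,0,S); sL=200/377, sR=40/53; mL=-20/53, mR=-3060/19981; mL+mR=-200/377 → advance -1; mR−mL=4480/19981 → turn +1·90°
n=2: pose=(6,1,E); sL=50/73, sR=50/89; mL=-25/89, mR=-2625/6497; mL+mR=-50/73 → advance -1; mR−mL=-800/6497 → turn -1·90°
n=3: pose=(5,1,S); sL=8/13, sR=200/221; mL=-100/221, mR=-36/221; mL+mR=-8/13 → advance -1; mR−mL=64/221 → turn +1·90°
n=4: pose=(5,2,E); sL=4/5, sR=100/153; mL=-50/153, mR=-362/765; mL+mR=-4/5 → advance -1; mR−mL=-112/765 → turn -1·90°
n=5: pose=(4,2,S); sL=200/277, sR=200/181; mL=-100/181, mR=-8500/50137; mL+mR=-200/277 → advance -1; mR−mL=19200/50137 → turn +1·90°
n=6: pose=(4,3,E); sL=50/53, sR=10/13; mL=-5/13, mR=-385/689; mL+mR=-50/53 → advance -1; mR−mL=-120/689 → turn -1·90°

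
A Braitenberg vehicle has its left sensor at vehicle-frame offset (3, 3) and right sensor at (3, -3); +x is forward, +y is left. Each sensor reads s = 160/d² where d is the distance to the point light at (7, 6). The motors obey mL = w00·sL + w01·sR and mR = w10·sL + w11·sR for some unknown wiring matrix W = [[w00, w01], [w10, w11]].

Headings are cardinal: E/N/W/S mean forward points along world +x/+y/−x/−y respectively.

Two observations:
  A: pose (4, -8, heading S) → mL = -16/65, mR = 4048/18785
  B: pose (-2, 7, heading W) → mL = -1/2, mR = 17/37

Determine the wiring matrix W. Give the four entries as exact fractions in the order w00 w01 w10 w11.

obs A: pose=(4,-8,S) → sL=160/289, sR=32/65, mL=-16/65, mR=4048/18785
obs B: pose=(-2,7,W) → sL=40/37, sR=1, mL=-1/2, mR=17/37
sensor matrix S = [[160/289, 32/65], [40/37, 1]]; det S = 2976/139009
solve [mL_A; mL_B] = S·[w00; w01] and [mR_A; mR_B] = S·[w10; w11]:
  w00 = 0, w01 = -1/2, w10 = -1/2, w11 = 1

0 -1/2 -1/2 1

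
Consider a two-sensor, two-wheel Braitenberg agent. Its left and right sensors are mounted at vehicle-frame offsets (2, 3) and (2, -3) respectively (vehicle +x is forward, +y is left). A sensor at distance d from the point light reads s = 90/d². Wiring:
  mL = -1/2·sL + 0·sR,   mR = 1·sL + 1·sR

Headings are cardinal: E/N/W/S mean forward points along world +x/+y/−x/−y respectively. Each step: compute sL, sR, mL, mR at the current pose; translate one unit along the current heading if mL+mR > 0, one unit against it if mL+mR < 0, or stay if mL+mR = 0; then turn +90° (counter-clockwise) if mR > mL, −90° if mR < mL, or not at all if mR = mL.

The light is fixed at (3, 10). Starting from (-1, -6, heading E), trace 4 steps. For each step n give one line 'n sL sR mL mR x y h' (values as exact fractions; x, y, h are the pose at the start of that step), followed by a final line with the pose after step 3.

0 90/173 18/73 -45/173 9684/12629 -1 -6 E
1 45/116 45/98 -45/232 4815/5684 0 -6 N
2 90/349 90/169 -45/349 46620/58981 0 -5 W
3 9/29 45/169 -9/58 2826/4901 -1 -5 S
final -1 -6 E

n=0: pose=(-1,-6,E); sL=90/173, sR=18/73; mL=-45/173, mR=9684/12629; mL+mR=6399/12629 → advance +1; mR−mL=12969/12629 → turn +1·90°
n=1: pose=(0,-6,N); sL=45/116, sR=45/98; mL=-45/232, mR=4815/5684; mL+mR=7425/11368 → advance +1; mR−mL=11835/11368 → turn +1·90°
n=2: pose=(0,-5,W); sL=90/349, sR=90/169; mL=-45/349, mR=46620/58981; mL+mR=39015/58981 → advance +1; mR−mL=54225/58981 → turn +1·90°
n=3: pose=(-1,-5,S); sL=9/29, sR=45/169; mL=-9/58, mR=2826/4901; mL+mR=4131/9802 → advance +1; mR−mL=7173/9802 → turn +1·90°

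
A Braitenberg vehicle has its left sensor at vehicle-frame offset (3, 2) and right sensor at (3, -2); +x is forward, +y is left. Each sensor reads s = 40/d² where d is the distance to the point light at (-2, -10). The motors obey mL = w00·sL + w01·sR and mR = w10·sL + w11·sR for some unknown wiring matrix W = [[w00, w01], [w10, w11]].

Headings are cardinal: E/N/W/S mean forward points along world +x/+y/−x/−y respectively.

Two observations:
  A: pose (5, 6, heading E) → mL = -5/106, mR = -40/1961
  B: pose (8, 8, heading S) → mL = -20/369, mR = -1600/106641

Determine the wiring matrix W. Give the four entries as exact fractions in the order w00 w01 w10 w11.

obs A: pose=(5,6,E) → sL=5/53, sR=5/37, mL=-5/106, mR=-40/1961
obs B: pose=(8,8,S) → sL=40/369, sR=40/289, mL=-20/369, mR=-1600/106641
sensor matrix S = [[5/53, 5/37], [40/369, 40/289]]; det S = -332800/209123001
solve [mL_A; mL_B] = S·[w00; w01] and [mR_A; mR_B] = S·[w10; w11]:
  w00 = -1/2, w01 = 0, w10 = 1/2, w11 = -1/2

-1/2 0 1/2 -1/2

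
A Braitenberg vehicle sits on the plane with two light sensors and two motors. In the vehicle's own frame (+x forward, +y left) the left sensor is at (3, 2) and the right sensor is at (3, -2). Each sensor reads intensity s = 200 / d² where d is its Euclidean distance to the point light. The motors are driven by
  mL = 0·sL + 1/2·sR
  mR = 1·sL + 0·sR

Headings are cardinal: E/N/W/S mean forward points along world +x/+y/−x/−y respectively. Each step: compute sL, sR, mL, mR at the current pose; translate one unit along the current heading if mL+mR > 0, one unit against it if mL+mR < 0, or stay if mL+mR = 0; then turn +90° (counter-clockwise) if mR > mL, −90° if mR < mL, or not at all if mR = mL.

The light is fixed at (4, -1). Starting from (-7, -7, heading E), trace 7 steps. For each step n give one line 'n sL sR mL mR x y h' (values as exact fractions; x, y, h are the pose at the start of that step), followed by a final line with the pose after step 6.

n=0: pose=(-7,-7,E); sL=5/2, sR=25/16; mL=25/32, mR=5/2; mL+mR=105/32 → advance +1; mR−mL=55/32 → turn +1·90°
n=1: pose=(-6,-7,N); sL=200/153, sR=200/73; mL=100/73, mR=200/153; mL+mR=29900/11169 → advance +1; mR−mL=-700/11169 → turn -1·90°
n=2: pose=(-6,-6,E); sL=100/29, sR=100/49; mL=50/49, mR=100/29; mL+mR=6350/1421 → advance +1; mR−mL=3450/1421 → turn +1·90°
n=3: pose=(-5,-6,N); sL=8/5, sR=200/53; mL=100/53, mR=8/5; mL+mR=924/265 → advance +1; mR−mL=-76/265 → turn -1·90°
n=4: pose=(-5,-5,E); sL=5, sR=25/9; mL=25/18, mR=5; mL+mR=115/18 → advance +1; mR−mL=65/18 → turn +1·90°
n=5: pose=(-4,-5,N); sL=200/101, sR=200/37; mL=100/37, mR=200/101; mL+mR=17500/3737 → advance +1; mR−mL=-2700/3737 → turn -1·90°
n=6: pose=(-4,-4,E); sL=100/13, sR=4; mL=2, mR=100/13; mL+mR=126/13 → advance +1; mR−mL=74/13 → turn +1·90°

0 5/2 25/16 25/32 5/2 -7 -7 E
1 200/153 200/73 100/73 200/153 -6 -7 N
2 100/29 100/49 50/49 100/29 -6 -6 E
3 8/5 200/53 100/53 8/5 -5 -6 N
4 5 25/9 25/18 5 -5 -5 E
5 200/101 200/37 100/37 200/101 -4 -5 N
6 100/13 4 2 100/13 -4 -4 E
final -3 -4 N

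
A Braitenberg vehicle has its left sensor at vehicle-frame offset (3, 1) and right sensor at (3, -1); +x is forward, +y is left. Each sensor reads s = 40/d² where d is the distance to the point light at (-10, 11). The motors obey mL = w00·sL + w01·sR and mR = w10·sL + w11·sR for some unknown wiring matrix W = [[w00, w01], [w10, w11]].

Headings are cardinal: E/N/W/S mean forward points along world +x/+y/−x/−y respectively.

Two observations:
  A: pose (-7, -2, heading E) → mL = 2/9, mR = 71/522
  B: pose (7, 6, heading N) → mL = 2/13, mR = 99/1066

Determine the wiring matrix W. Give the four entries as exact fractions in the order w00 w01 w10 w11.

obs A: pose=(-7,-2,E) → sL=2/9, sR=5/29, mL=2/9, mR=71/522
obs B: pose=(7,6,N) → sL=2/13, sR=5/41, mL=2/13, mR=99/1066
sensor matrix S = [[2/9, 5/29], [2/13, 5/41]]; det S = 80/139113
solve [mL_A; mL_B] = S·[w00; w01] and [mR_A; mR_B] = S·[w10; w11]:
  w00 = 1, w01 = 0, w10 = 1, w11 = -1/2

1 0 1 -1/2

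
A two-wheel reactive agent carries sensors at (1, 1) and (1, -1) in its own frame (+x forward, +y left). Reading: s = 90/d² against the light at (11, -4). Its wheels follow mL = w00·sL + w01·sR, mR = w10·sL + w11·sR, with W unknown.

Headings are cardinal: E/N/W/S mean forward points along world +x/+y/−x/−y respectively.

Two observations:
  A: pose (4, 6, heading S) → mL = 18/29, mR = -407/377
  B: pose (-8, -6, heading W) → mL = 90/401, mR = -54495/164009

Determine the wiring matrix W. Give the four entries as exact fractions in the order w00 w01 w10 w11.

0 1 -1 -1/2

obs A: pose=(4,6,S) → sL=10/13, sR=18/29, mL=18/29, mR=-407/377
obs B: pose=(-8,-6,W) → sL=90/409, sR=90/401, mL=90/401, mR=-54495/164009
sensor matrix S = [[10/13, 18/29], [90/409, 90/401]]; det S = 2229840/61831393
solve [mL_A; mL_B] = S·[w00; w01] and [mR_A; mR_B] = S·[w10; w11]:
  w00 = 0, w01 = 1, w10 = -1, w11 = -1/2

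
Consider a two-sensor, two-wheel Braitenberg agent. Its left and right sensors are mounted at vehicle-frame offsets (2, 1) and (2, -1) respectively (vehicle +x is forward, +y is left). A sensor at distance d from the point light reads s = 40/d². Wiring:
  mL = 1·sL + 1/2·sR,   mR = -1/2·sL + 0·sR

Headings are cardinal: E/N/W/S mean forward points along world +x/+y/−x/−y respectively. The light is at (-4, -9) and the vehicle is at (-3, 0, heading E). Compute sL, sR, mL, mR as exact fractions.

40/109 40/73 5100/7957 -20/109

left sensor world pos  = (-1, 1); dL² = 109
right sensor world pos = (-1, -1); dR² = 73
sL = 40/109 = 40/109
sR = 40/73 = 40/73
mL = 1·sL + 1/2·sR = 5100/7957
mR = -1/2·sL + 0·sR = -20/109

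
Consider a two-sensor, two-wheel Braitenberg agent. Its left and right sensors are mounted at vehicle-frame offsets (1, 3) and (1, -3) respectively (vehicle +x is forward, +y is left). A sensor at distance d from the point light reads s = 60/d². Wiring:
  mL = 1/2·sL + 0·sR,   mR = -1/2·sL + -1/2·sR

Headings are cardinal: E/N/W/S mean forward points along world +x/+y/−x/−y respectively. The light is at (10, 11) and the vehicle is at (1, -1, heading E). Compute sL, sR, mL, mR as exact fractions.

12/29 60/289 6/29 -2604/8381

left sensor world pos  = (2, 2); dL² = 145
right sensor world pos = (2, -4); dR² = 289
sL = 60/145 = 12/29
sR = 60/289 = 60/289
mL = 1/2·sL + 0·sR = 6/29
mR = -1/2·sL + -1/2·sR = -2604/8381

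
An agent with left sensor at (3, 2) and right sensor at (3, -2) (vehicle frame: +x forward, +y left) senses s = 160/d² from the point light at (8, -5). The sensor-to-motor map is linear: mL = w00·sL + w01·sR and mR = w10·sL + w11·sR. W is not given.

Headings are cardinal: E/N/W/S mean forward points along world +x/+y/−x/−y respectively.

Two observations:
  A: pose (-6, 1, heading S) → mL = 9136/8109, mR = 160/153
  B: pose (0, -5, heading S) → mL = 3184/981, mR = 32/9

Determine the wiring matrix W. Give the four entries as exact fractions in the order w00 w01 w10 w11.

obs A: pose=(-6,1,S) → sL=160/153, sR=32/53, mL=9136/8109, mR=160/153
obs B: pose=(0,-5,S) → sL=32/9, sR=160/109, mL=3184/981, mR=32/9
sensor matrix S = [[160/153, 32/53], [32/9, 160/109]]; det S = -180224/294627
solve [mL_A; mL_B] = S·[w00; w01] and [mR_A; mR_B] = S·[w10; w11]:
  w00 = 1/2, w01 = 1, w10 = 1, w11 = 0

1/2 1 1 0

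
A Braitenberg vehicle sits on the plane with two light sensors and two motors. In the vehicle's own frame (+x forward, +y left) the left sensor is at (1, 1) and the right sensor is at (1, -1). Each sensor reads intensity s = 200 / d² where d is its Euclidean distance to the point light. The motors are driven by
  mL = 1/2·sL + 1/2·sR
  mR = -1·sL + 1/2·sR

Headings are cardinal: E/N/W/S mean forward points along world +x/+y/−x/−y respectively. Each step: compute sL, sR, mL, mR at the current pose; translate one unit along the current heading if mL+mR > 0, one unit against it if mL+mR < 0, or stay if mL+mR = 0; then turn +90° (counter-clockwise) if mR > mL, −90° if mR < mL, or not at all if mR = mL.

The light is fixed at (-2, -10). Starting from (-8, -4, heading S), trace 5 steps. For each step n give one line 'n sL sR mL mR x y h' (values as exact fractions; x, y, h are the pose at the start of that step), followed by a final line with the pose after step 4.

n=0: pose=(-8,-4,S); sL=4, sR=100/37; mL=124/37, mR=-98/37; mL+mR=26/37 → advance +1; mR−mL=-6 → turn -1·90°
n=1: pose=(-8,-5,W); sL=40/13, sR=40/17; mL=600/221, mR=-420/221; mL+mR=180/221 → advance +1; mR−mL=-60/13 → turn -1·90°
n=2: pose=(-9,-5,N); sL=2, sR=25/9; mL=43/18, mR=-11/18; mL+mR=16/9 → advance +1; mR−mL=-3 → turn -1·90°
n=3: pose=(-9,-4,E); sL=40/17, sR=200/61; mL=2920/1037, mR=-740/1037; mL+mR=2180/1037 → advance +1; mR−mL=-60/17 → turn -1·90°
n=4: pose=(-8,-4,S); sL=4, sR=100/37; mL=124/37, mR=-98/37; mL+mR=26/37 → advance +1; mR−mL=-6 → turn -1·90°

0 4 100/37 124/37 -98/37 -8 -4 S
1 40/13 40/17 600/221 -420/221 -8 -5 W
2 2 25/9 43/18 -11/18 -9 -5 N
3 40/17 200/61 2920/1037 -740/1037 -9 -4 E
4 4 100/37 124/37 -98/37 -8 -4 S
final -8 -5 W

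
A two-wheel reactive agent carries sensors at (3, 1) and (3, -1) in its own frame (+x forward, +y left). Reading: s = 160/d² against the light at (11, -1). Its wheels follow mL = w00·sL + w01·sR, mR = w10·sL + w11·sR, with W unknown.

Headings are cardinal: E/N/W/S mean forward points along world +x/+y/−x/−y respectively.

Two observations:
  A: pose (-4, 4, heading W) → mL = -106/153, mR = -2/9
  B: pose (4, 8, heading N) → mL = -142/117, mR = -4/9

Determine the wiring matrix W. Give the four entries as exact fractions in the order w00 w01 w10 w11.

obs A: pose=(-4,4,W) → sL=8/17, sR=4/9, mL=-106/153, mR=-2/9
obs B: pose=(4,8,N) → sL=10/13, sR=8/9, mL=-142/117, mR=-4/9
sensor matrix S = [[8/17, 4/9], [10/13, 8/9]]; det S = 152/1989
solve [mL_A; mL_B] = S·[w00; w01] and [mR_A; mR_B] = S·[w10; w11]:
  w00 = -1, w01 = -1/2, w10 = 0, w11 = -1/2

-1 -1/2 0 -1/2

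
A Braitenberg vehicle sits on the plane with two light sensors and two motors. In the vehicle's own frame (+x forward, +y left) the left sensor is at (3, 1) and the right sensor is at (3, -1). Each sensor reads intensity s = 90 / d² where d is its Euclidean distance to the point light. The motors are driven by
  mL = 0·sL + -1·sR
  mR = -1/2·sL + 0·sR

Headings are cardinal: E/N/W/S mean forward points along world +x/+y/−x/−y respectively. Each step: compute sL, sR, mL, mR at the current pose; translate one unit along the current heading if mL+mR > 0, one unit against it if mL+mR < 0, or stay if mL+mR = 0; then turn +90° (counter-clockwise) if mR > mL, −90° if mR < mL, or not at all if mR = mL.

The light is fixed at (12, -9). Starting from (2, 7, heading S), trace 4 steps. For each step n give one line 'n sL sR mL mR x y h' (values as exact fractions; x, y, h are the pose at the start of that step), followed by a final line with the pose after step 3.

0 9/25 9/29 -9/29 -9/50 2 7 S
1 90/373 18/61 -18/61 -45/373 2 8 E
2 45/272 9/50 -9/50 -45/544 1 8 N
3 90/421 18/97 -18/97 -45/421 1 7 W
final 2 7 S

n=0: pose=(2,7,S); sL=9/25, sR=9/29; mL=-9/29, mR=-9/50; mL+mR=-711/1450 → advance -1; mR−mL=189/1450 → turn +1·90°
n=1: pose=(2,8,E); sL=90/373, sR=18/61; mL=-18/61, mR=-45/373; mL+mR=-9459/22753 → advance -1; mR−mL=3969/22753 → turn +1·90°
n=2: pose=(1,8,N); sL=45/272, sR=9/50; mL=-9/50, mR=-45/544; mL+mR=-3573/13600 → advance -1; mR−mL=1323/13600 → turn +1·90°
n=3: pose=(1,7,W); sL=90/421, sR=18/97; mL=-18/97, mR=-45/421; mL+mR=-11943/40837 → advance -1; mR−mL=3213/40837 → turn +1·90°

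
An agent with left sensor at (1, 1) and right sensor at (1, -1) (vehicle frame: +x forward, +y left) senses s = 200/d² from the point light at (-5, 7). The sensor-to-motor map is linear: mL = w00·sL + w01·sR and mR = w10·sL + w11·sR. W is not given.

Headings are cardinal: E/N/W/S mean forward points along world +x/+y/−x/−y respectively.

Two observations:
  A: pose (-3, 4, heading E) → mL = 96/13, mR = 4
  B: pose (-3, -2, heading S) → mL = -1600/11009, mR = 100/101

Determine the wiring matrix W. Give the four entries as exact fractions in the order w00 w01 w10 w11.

1 -1 0 1/2

obs A: pose=(-3,4,E) → sL=200/13, sR=8, mL=96/13, mR=4
obs B: pose=(-3,-2,S) → sL=200/109, sR=200/101, mL=-1600/11009, mR=100/101
sensor matrix S = [[200/13, 8], [200/109, 200/101]]; det S = 2259200/143117
solve [mL_A; mL_B] = S·[w00; w01] and [mR_A; mR_B] = S·[w10; w11]:
  w00 = 1, w01 = -1, w10 = 0, w11 = 1/2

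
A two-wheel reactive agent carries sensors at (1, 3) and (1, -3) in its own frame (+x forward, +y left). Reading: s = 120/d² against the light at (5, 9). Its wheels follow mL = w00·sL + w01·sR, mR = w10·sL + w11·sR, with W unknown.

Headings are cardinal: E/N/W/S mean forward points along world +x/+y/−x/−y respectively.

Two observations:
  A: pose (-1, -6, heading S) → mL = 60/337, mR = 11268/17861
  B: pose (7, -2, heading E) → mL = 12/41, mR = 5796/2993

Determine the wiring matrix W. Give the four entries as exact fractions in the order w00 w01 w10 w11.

obs A: pose=(-1,-6,S) → sL=24/53, sR=120/337, mL=60/337, mR=11268/17861
obs B: pose=(7,-2,E) → sL=120/73, sR=24/41, mL=12/41, mR=5796/2993
sensor matrix S = [[24/53, 120/337], [120/73, 24/41]]; det S = -17121024/53457973
solve [mL_A; mL_B] = S·[w00; w01] and [mR_A; mR_B] = S·[w10; w11]:
  w00 = 0, w01 = 1/2, w10 = 1, w11 = 1/2

0 1/2 1 1/2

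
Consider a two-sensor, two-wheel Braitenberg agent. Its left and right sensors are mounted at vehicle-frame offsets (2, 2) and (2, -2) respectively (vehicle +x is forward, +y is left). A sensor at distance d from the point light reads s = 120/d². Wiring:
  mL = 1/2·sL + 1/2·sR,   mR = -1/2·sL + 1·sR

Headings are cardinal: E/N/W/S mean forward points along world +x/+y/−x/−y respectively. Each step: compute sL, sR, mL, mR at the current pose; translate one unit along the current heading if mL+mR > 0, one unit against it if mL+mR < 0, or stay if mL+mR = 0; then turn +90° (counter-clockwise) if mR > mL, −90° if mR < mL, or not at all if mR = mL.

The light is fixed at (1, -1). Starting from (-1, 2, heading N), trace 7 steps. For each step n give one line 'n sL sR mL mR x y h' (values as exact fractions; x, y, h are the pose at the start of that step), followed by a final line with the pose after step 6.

n=0: pose=(-1,2,N); sL=120/41, sR=24/5; mL=792/205, mR=684/205; mL+mR=36/5 → advance +1; mR−mL=-108/205 → turn -1·90°
n=1: pose=(-1,3,E); sL=10/3, sR=30; mL=50/3, mR=85/3; mL+mR=45 → advance +1; mR−mL=35/3 → turn +1·90°
n=2: pose=(0,3,N); sL=8/3, sR=120/37; mL=328/111, mR=212/111; mL+mR=180/37 → advance +1; mR−mL=-116/111 → turn -1·90°
n=3: pose=(0,4,E); sL=12/5, sR=12; mL=36/5, mR=54/5; mL+mR=18 → advance +1; mR−mL=18/5 → turn +1·90°
n=4: pose=(1,4,N); sL=120/53, sR=120/53; mL=120/53, mR=60/53; mL+mR=180/53 → advance +1; mR−mL=-60/53 → turn -1·90°
n=5: pose=(1,5,E); sL=30/17, sR=6; mL=66/17, mR=87/17; mL+mR=9 → advance +1; mR−mL=21/17 → turn +1·90°
n=6: pose=(2,5,N); sL=24/13, sR=120/73; mL=1656/949, mR=684/949; mL+mR=180/73 → advance +1; mR−mL=-972/949 → turn -1·90°

0 120/41 24/5 792/205 684/205 -1 2 N
1 10/3 30 50/3 85/3 -1 3 E
2 8/3 120/37 328/111 212/111 0 3 N
3 12/5 12 36/5 54/5 0 4 E
4 120/53 120/53 120/53 60/53 1 4 N
5 30/17 6 66/17 87/17 1 5 E
6 24/13 120/73 1656/949 684/949 2 5 N
final 2 6 E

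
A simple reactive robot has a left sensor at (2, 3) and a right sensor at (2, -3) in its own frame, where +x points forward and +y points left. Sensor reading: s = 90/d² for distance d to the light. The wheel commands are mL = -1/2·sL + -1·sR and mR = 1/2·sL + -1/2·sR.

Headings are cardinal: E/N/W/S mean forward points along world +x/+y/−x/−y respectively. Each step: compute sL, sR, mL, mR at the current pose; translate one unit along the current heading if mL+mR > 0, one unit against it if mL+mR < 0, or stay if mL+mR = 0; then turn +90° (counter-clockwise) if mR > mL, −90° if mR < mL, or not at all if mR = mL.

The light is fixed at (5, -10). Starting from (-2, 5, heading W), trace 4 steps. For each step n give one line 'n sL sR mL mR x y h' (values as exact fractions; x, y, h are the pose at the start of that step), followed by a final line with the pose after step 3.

n=0: pose=(-2,5,W); sL=2/5, sR=2/9; mL=-19/45, mR=4/45; mL+mR=-1/3 → advance -1; mR−mL=23/45 → turn +1·90°
n=1: pose=(-1,5,S); sL=45/89, sR=9/25; mL=-2727/4450, mR=162/2225; mL+mR=-27/50 → advance -1; mR−mL=3051/4450 → turn +1·90°
n=2: pose=(-1,6,E); sL=90/377, sR=18/37; mL=-8451/13949, mR=-1728/13949; mL+mR=-27/37 → advance -1; mR−mL=6723/13949 → turn +1·90°
n=3: pose=(-2,6,N); sL=45/212, sR=9/34; mL=-2673/7208, mR=-189/7208; mL+mR=-27/68 → advance -1; mR−mL=621/1802 → turn +1·90°

0 2/5 2/9 -19/45 4/45 -2 5 W
1 45/89 9/25 -2727/4450 162/2225 -1 5 S
2 90/377 18/37 -8451/13949 -1728/13949 -1 6 E
3 45/212 9/34 -2673/7208 -189/7208 -2 6 N
final -2 5 W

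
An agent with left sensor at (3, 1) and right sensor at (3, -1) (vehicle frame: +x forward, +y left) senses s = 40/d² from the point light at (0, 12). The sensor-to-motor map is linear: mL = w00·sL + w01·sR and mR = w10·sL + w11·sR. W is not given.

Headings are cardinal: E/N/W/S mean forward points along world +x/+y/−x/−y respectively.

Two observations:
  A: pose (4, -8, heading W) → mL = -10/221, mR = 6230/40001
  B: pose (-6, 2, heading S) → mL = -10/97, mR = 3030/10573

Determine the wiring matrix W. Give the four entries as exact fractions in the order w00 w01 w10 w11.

-1/2 0 1/2 1

obs A: pose=(4,-8,W) → sL=20/221, sR=20/181, mL=-10/221, mR=6230/40001
obs B: pose=(-6,2,S) → sL=20/97, sR=20/109, mL=-10/97, mR=3030/10573
sensor matrix S = [[20/221, 20/181], [20/97, 20/109]]; det S = -2612800/422930573
solve [mL_A; mL_B] = S·[w00; w01] and [mR_A; mR_B] = S·[w10; w11]:
  w00 = -1/2, w01 = 0, w10 = 1/2, w11 = 1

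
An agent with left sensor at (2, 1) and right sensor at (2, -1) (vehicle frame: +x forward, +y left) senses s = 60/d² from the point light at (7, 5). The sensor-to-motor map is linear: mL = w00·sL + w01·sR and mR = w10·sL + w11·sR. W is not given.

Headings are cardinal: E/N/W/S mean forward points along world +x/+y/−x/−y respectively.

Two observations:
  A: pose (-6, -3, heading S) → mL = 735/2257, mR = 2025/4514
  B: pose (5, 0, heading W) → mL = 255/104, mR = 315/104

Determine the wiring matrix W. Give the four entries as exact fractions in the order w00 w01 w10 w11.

obs A: pose=(-6,-3,S) → sL=15/61, sR=15/74, mL=735/2257, mR=2025/4514
obs B: pose=(5,0,W) → sL=15/13, sR=15/8, mL=255/104, mR=315/104
sensor matrix S = [[15/61, 15/74], [15/13, 15/8]]; det S = 53325/234728
solve [mL_A; mL_B] = S·[w00; w01] and [mR_A; mR_B] = S·[w10; w11]:
  w00 = 1/2, w01 = 1, w10 = 1, w11 = 1

1/2 1 1 1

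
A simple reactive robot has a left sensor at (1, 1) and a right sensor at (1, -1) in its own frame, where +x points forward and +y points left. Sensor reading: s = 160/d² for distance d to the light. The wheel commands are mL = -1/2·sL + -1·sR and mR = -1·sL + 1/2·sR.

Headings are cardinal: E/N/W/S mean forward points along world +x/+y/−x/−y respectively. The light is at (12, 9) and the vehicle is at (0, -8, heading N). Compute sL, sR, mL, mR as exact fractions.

left sensor world pos  = (-1, -7); dL² = 425
right sensor world pos = (1, -7); dR² = 377
sL = 160/425 = 32/85
sR = 160/377 = 160/377
mL = -1/2·sL + -1·sR = -19632/32045
mR = -1·sL + 1/2·sR = -5264/32045

32/85 160/377 -19632/32045 -5264/32045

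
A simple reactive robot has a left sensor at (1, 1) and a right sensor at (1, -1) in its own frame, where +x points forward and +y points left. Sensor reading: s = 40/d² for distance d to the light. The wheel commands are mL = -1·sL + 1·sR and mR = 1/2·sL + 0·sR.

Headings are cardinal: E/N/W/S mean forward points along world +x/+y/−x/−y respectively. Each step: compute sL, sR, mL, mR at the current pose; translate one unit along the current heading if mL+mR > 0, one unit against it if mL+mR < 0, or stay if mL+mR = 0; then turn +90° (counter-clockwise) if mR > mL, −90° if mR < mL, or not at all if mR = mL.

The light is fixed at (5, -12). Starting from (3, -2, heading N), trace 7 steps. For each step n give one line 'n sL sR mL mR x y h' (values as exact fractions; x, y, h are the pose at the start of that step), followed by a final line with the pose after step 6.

n=0: pose=(3,-2,N); sL=4/13, sR=20/61; mL=16/793, mR=2/13; mL+mR=138/793 → advance +1; mR−mL=106/793 → turn +1·90°
n=1: pose=(3,-1,W); sL=40/109, sR=40/153; mL=-1760/16677, mR=20/109; mL+mR=1300/16677 → advance +1; mR−mL=4820/16677 → turn +1·90°
n=2: pose=(2,-1,S); sL=5/13, sR=10/29; mL=-15/377, mR=5/26; mL+mR=115/754 → advance +1; mR−mL=175/754 → turn +1·90°
n=3: pose=(2,-2,E); sL=8/25, sR=8/17; mL=64/425, mR=4/25; mL+mR=132/425 → advance +1; mR−mL=4/425 → turn +1·90°
n=4: pose=(3,-2,N); sL=4/13, sR=20/61; mL=16/793, mR=2/13; mL+mR=138/793 → advance +1; mR−mL=106/793 → turn +1·90°
n=5: pose=(3,-1,W); sL=40/109, sR=40/153; mL=-1760/16677, mR=20/109; mL+mR=1300/16677 → advance +1; mR−mL=4820/16677 → turn +1·90°
n=6: pose=(2,-1,S); sL=5/13, sR=10/29; mL=-15/377, mR=5/26; mL+mR=115/754 → advance +1; mR−mL=175/754 → turn +1·90°

0 4/13 20/61 16/793 2/13 3 -2 N
1 40/109 40/153 -1760/16677 20/109 3 -1 W
2 5/13 10/29 -15/377 5/26 2 -1 S
3 8/25 8/17 64/425 4/25 2 -2 E
4 4/13 20/61 16/793 2/13 3 -2 N
5 40/109 40/153 -1760/16677 20/109 3 -1 W
6 5/13 10/29 -15/377 5/26 2 -1 S
final 2 -2 E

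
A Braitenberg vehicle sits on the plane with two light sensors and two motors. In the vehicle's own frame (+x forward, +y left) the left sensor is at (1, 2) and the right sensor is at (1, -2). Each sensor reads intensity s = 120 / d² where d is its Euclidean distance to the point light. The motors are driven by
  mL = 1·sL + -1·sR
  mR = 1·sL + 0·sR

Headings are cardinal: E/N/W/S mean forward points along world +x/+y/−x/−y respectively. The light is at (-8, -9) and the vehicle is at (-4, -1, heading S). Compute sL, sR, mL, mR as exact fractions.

left sensor world pos  = (-2, -2); dL² = 85
right sensor world pos = (-6, -2); dR² = 53
sL = 120/85 = 24/17
sR = 120/53 = 120/53
mL = 1·sL + -1·sR = -768/901
mR = 1·sL + 0·sR = 24/17

24/17 120/53 -768/901 24/17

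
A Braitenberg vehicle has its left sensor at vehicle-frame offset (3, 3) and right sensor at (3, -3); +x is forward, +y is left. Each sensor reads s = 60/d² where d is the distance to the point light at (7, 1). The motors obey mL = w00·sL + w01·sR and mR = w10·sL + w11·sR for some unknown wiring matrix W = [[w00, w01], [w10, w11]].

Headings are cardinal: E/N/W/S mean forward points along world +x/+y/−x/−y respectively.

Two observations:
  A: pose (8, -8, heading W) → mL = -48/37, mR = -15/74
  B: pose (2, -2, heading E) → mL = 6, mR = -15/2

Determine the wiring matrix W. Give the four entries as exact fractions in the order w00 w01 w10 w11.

1/2 -1 -1/2 0

obs A: pose=(8,-8,W) → sL=15/37, sR=3/2, mL=-48/37, mR=-15/74
obs B: pose=(2,-2,E) → sL=15, sR=3/2, mL=6, mR=-15/2
sensor matrix S = [[15/37, 3/2], [15, 3/2]]; det S = -810/37
solve [mL_A; mL_B] = S·[w00; w01] and [mR_A; mR_B] = S·[w10; w11]:
  w00 = 1/2, w01 = -1, w10 = -1/2, w11 = 0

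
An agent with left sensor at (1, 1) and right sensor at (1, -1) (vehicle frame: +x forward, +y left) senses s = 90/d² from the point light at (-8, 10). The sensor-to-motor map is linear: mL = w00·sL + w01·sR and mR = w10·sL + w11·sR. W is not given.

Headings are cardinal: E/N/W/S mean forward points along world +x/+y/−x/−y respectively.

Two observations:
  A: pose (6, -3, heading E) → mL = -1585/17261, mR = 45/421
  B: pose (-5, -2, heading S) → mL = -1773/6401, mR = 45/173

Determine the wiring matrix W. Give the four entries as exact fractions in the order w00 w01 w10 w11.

1/2 -1 0 1/2

obs A: pose=(6,-3,E) → sL=10/41, sR=90/421, mL=-1585/17261, mR=45/421
obs B: pose=(-5,-2,S) → sL=18/37, sR=90/173, mL=-1773/6401, mR=45/173
sensor matrix S = [[10/41, 90/421], [18/37, 90/173]]; det S = 2528640/110487661
solve [mL_A; mL_B] = S·[w00; w01] and [mR_A; mR_B] = S·[w10; w11]:
  w00 = 1/2, w01 = -1, w10 = 0, w11 = 1/2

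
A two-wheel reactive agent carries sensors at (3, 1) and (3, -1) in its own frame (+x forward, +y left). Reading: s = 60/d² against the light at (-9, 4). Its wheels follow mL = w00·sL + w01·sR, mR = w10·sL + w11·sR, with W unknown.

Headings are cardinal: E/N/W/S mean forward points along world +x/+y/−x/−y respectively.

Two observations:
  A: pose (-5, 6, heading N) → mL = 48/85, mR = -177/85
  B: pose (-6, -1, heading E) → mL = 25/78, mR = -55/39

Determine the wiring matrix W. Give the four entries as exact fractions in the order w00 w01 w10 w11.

1 -1 -1/2 -1

obs A: pose=(-5,6,N) → sL=30/17, sR=6/5, mL=48/85, mR=-177/85
obs B: pose=(-6,-1,E) → sL=15/13, sR=5/6, mL=25/78, mR=-55/39
sensor matrix S = [[30/17, 6/5], [15/13, 5/6]]; det S = 19/221
solve [mL_A; mL_B] = S·[w00; w01] and [mR_A; mR_B] = S·[w10; w11]:
  w00 = 1, w01 = -1, w10 = -1/2, w11 = -1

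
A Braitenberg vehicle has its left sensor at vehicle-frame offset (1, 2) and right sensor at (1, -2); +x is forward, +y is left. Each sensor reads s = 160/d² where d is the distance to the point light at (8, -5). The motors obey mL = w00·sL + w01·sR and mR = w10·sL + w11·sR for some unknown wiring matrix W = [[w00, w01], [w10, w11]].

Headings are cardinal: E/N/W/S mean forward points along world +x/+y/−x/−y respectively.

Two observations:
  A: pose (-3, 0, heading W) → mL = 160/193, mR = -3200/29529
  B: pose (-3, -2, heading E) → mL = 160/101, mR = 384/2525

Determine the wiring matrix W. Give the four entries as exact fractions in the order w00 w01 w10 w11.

obs A: pose=(-3,0,W) → sL=160/153, sR=160/193, mL=160/193, mR=-3200/29529
obs B: pose=(-3,-2,E) → sL=32/25, sR=160/101, mL=160/101, mR=384/2525
sensor matrix S = [[160/153, 160/193], [32/25, 160/101]]; det S = 8880128/14912145
solve [mL_A; mL_B] = S·[w00; w01] and [mR_A; mR_B] = S·[w10; w11]:
  w00 = 0, w01 = 1, w10 = -1/2, w11 = 1/2

0 1 -1/2 1/2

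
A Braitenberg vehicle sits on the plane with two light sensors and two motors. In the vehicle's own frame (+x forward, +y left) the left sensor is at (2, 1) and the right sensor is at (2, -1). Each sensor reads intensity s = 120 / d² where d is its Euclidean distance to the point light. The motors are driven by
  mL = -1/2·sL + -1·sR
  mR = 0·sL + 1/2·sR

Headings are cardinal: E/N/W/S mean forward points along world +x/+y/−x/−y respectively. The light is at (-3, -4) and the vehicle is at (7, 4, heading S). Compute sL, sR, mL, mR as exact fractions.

120/157 40/39 -8620/6123 20/39

left sensor world pos  = (8, 2); dL² = 157
right sensor world pos = (6, 2); dR² = 117
sL = 120/157 = 120/157
sR = 120/117 = 40/39
mL = -1/2·sL + -1·sR = -8620/6123
mR = 0·sL + 1/2·sR = 20/39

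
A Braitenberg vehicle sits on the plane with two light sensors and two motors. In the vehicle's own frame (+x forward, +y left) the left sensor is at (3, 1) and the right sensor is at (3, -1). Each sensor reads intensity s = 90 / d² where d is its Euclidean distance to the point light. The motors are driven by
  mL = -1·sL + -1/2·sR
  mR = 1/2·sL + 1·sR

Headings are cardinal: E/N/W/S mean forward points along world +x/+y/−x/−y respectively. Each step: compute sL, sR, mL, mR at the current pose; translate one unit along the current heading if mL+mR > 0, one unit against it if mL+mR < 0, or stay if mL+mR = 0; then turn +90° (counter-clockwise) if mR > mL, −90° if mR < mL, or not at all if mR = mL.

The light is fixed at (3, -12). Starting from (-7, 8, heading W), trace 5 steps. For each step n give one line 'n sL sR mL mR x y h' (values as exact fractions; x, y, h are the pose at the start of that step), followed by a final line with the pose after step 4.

n=0: pose=(-7,8,W); sL=9/53, sR=9/61; mL=-1575/6466, mR=1503/6466; mL+mR=-36/3233 → advance -1; mR−mL=1539/3233 → turn +1·90°
n=1: pose=(-6,8,S); sL=90/353, sR=90/389; mL=-50895/137317, mR=49275/137317; mL+mR=-1620/137317 → advance -1; mR−mL=100170/137317 → turn +1·90°
n=2: pose=(-6,9,E); sL=9/52, sR=45/218; mL=-783/2834, mR=3321/11336; mL+mR=189/11336 → advance +1; mR−mL=6453/11336 → turn +1·90°
n=3: pose=(-5,9,N); sL=10/73, sR=18/125; mL=-1907/9125, mR=1939/9125; mL+mR=32/9125 → advance +1; mR−mL=3846/9125 → turn +1·90°
n=4: pose=(-5,10,W); sL=45/281, sR=9/65; mL=-8379/36530, mR=7983/36530; mL+mR=-198/18265 → advance -1; mR−mL=8181/18265 → turn +1·90°

0 9/53 9/61 -1575/6466 1503/6466 -7 8 W
1 90/353 90/389 -50895/137317 49275/137317 -6 8 S
2 9/52 45/218 -783/2834 3321/11336 -6 9 E
3 10/73 18/125 -1907/9125 1939/9125 -5 9 N
4 45/281 9/65 -8379/36530 7983/36530 -5 10 W
final -4 10 S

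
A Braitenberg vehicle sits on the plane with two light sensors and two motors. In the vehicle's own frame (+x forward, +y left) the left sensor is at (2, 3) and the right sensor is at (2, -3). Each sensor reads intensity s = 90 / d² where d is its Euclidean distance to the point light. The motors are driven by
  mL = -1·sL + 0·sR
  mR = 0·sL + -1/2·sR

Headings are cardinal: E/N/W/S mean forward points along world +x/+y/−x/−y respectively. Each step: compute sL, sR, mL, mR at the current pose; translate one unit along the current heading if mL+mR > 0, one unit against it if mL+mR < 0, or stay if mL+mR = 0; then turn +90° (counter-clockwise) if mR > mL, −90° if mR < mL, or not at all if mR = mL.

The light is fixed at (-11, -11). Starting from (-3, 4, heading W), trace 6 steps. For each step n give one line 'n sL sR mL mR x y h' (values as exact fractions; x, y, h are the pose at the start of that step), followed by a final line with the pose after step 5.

0 1/2 1/4 -1/2 -1/8 -3 4 W
1 90/313 18/41 -90/313 -9/41 -2 4 S
2 45/241 9/29 -45/241 -9/58 -2 5 E
3 90/349 18/89 -90/349 -9/89 -3 5 N
4 1/2 1/4 -1/2 -1/8 -3 4 W
5 90/313 18/41 -90/313 -9/41 -2 4 S
final -2 5 E

n=0: pose=(-3,4,W); sL=1/2, sR=1/4; mL=-1/2, mR=-1/8; mL+mR=-5/8 → advance -1; mR−mL=3/8 → turn +1·90°
n=1: pose=(-2,4,S); sL=90/313, sR=18/41; mL=-90/313, mR=-9/41; mL+mR=-6507/12833 → advance -1; mR−mL=873/12833 → turn +1·90°
n=2: pose=(-2,5,E); sL=45/241, sR=9/29; mL=-45/241, mR=-9/58; mL+mR=-4779/13978 → advance -1; mR−mL=441/13978 → turn +1·90°
n=3: pose=(-3,5,N); sL=90/349, sR=18/89; mL=-90/349, mR=-9/89; mL+mR=-11151/31061 → advance -1; mR−mL=4869/31061 → turn +1·90°
n=4: pose=(-3,4,W); sL=1/2, sR=1/4; mL=-1/2, mR=-1/8; mL+mR=-5/8 → advance -1; mR−mL=3/8 → turn +1·90°
n=5: pose=(-2,4,S); sL=90/313, sR=18/41; mL=-90/313, mR=-9/41; mL+mR=-6507/12833 → advance -1; mR−mL=873/12833 → turn +1·90°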